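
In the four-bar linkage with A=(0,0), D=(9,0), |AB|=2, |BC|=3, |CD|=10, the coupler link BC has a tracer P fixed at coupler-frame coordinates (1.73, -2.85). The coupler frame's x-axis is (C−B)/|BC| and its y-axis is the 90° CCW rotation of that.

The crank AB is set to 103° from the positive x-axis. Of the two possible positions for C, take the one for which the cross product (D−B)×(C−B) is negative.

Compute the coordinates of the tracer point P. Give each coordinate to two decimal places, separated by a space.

A=(0,0), D=(9.00,0)
B = A + 2.00·(cos103°, sin103°) = (-0.4499, 1.9487)
|BD| = 9.6487
circle(B,3.00) ∩ circle(D,10.00): a=0.1087, h=2.9980
  candidates: C₊=(0.2621,4.8630) cross=28.927; C₋=(-0.9489,-1.0095) cross=-28.927
  mode - wants cross < 0 → take C=(-0.9489,-1.0095) (cross=-28.927)
ex = (C−B)/|BC| = (-0.1663,-0.9861); ey = (0.9861,-0.1663)
P = B + 1.73·ex + -2.85·ey = (-3.5480,0.7169)

-3.55 0.72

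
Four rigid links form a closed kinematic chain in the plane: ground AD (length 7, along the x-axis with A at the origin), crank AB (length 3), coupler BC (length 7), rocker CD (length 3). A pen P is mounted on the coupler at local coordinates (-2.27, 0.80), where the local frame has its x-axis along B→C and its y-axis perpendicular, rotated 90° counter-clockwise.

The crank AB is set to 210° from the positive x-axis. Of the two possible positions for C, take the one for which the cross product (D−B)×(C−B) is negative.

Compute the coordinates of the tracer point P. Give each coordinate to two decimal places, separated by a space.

-4.87 -0.70

A=(0,0), D=(7.00,0)
B = A + 3.00·(cos210°, sin210°) = (-2.5981, -1.5000)
|BD| = 9.7146
circle(B,7.00) ∩ circle(D,3.00): a=6.9161, h=1.0808
  candidates: C₊=(4.0681,0.6358) cross=10.500; C₋=(4.4019,-1.5000) cross=-10.500
  mode - wants cross < 0 → take C=(4.4019,-1.5000) (cross=-10.500)
ex = (C−B)/|BC| = (1.0000,0.0000); ey = (-0.0000,1.0000)
P = B + -2.27·ex + 0.80·ey = (-4.8681,-0.7000)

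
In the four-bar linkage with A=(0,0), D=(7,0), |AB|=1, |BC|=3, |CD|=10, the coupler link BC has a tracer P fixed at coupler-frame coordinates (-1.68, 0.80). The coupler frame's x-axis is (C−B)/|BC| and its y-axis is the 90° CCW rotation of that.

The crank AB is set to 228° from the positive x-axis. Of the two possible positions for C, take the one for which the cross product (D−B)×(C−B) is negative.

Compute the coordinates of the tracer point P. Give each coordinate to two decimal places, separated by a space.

0.99 0.10

A=(0,0), D=(7.00,0)
B = A + 1.00·(cos228°, sin228°) = (-0.6691, -0.7431)
|BD| = 7.7051
circle(B,3.00) ∩ circle(D,10.00): a=-2.0527, h=2.1878
  candidates: C₊=(-2.9233,1.2365) cross=16.857; C₋=(-2.5012,-3.1187) cross=-16.857
  mode - wants cross < 0 → take C=(-2.5012,-3.1187) (cross=-16.857)
ex = (C−B)/|BC| = (-0.6107,-0.7919); ey = (0.7919,-0.6107)
P = B + -1.68·ex + 0.80·ey = (0.9903,0.0986)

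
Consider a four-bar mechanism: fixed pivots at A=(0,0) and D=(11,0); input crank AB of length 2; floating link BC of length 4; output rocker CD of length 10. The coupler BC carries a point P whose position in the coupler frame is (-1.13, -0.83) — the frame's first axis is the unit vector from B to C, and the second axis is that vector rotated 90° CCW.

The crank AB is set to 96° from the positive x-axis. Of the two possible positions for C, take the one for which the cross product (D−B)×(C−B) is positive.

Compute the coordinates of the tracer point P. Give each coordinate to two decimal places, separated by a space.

-0.30 0.59

A=(0,0), D=(11.00,0)
B = A + 2.00·(cos96°, sin96°) = (-0.2091, 1.9890)
|BD| = 11.3842
circle(B,4.00) ∩ circle(D,10.00): a=2.0027, h=3.4625
  candidates: C₊=(2.3679,5.0484) cross=39.418; C₋=(1.1579,-1.7701) cross=-39.418
  mode + wants cross > 0 → take C=(2.3679,5.0484) (cross=39.418)
ex = (C−B)/|BC| = (0.6442,0.7648); ey = (-0.7648,0.6442)
P = B + -1.13·ex + -0.83·ey = (-0.3022,0.5901)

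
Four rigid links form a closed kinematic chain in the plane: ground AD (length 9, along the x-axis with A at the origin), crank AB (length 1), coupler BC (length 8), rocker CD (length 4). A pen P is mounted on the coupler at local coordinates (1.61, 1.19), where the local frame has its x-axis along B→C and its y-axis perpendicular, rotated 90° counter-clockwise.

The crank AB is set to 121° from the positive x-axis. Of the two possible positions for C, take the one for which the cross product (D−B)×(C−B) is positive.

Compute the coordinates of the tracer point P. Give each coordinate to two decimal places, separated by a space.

0.61 2.51

A=(0,0), D=(9.00,0)
B = A + 1.00·(cos121°, sin121°) = (-0.5150, 0.8572)
|BD| = 9.5536
circle(B,8.00) ∩ circle(D,4.00): a=7.2889, h=3.2972
  candidates: C₊=(7.0403,3.4871) cross=31.500; C₋=(6.4487,-3.0807) cross=-31.500
  mode + wants cross > 0 → take C=(7.0403,3.4871) (cross=31.500)
ex = (C−B)/|BC| = (0.9444,0.3287); ey = (-0.3287,0.9444)
P = B + 1.61·ex + 1.19·ey = (0.6143,2.5103)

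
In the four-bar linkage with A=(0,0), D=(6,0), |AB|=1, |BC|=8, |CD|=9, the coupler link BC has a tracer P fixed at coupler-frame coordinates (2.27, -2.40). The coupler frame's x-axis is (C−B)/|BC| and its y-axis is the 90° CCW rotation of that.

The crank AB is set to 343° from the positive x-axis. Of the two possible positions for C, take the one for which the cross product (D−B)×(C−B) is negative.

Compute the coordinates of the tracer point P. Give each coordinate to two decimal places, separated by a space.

A=(0,0), D=(6.00,0)
B = A + 1.00·(cos343°, sin343°) = (0.9563, -0.2924)
|BD| = 5.0522
circle(B,8.00) ∩ circle(D,9.00): a=0.8436, h=7.9554
  candidates: C₊=(1.3381,7.6985) cross=40.192; C₋=(2.2589,-8.1856) cross=-40.192
  mode - wants cross < 0 → take C=(2.2589,-8.1856) (cross=-40.192)
ex = (C−B)/|BC| = (0.1628,-0.9867); ey = (0.9867,0.1628)
P = B + 2.27·ex + -2.40·ey = (-1.0421,-2.9229)

-1.04 -2.92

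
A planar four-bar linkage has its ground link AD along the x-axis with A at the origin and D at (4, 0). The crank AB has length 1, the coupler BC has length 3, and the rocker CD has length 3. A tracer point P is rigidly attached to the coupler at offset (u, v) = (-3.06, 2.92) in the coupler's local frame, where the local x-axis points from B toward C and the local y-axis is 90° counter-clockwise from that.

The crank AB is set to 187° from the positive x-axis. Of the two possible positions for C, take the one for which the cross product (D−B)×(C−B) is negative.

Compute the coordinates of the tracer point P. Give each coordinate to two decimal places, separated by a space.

-2.02 3.98

A=(0,0), D=(4.00,0)
B = A + 1.00·(cos187°, sin187°) = (-0.9925, -0.1219)
|BD| = 4.9940
circle(B,3.00) ∩ circle(D,3.00): a=2.4970, h=1.6628
  candidates: C₊=(1.4631,1.6014) cross=8.304; C₋=(1.5443,-1.7232) cross=-8.304
  mode - wants cross < 0 → take C=(1.5443,-1.7232) (cross=-8.304)
ex = (C−B)/|BC| = (0.8456,-0.5338); ey = (0.5338,0.8456)
P = B + -3.06·ex + 2.92·ey = (-2.0215,3.9807)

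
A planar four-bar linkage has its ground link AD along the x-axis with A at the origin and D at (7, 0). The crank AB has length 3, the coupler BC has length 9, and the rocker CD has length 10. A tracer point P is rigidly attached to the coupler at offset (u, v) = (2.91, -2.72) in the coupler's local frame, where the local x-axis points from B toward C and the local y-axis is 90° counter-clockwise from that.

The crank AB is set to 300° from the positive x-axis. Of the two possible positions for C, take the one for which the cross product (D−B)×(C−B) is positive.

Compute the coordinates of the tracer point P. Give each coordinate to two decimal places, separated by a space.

3.32 0.94

A=(0,0), D=(7.00,0)
B = A + 3.00·(cos300°, sin300°) = (1.5000, -2.5981)
|BD| = 6.0828
circle(B,9.00) ∩ circle(D,10.00): a=1.4796, h=8.8775
  candidates: C₊=(-0.9539,6.0609) cross=54.000; C₋=(6.6296,-9.9931) cross=-54.000
  mode + wants cross > 0 → take C=(-0.9539,6.0609) (cross=54.000)
ex = (C−B)/|BC| = (-0.2727,0.9621); ey = (-0.9621,-0.2727)
P = B + 2.91·ex + -2.72·ey = (3.3235,0.9433)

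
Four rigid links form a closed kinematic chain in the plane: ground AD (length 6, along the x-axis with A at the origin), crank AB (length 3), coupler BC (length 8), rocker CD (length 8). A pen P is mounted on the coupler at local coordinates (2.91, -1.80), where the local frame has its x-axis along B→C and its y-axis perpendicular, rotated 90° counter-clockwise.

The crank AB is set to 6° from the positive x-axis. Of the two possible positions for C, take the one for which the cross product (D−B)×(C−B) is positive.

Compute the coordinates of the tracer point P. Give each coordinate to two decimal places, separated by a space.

5.55 2.58

A=(0,0), D=(6.00,0)
B = A + 3.00·(cos6°, sin6°) = (2.9836, 0.3136)
|BD| = 3.0327
circle(B,8.00) ∩ circle(D,8.00): a=1.5163, h=7.8550
  candidates: C₊=(5.3040,7.9697) cross=23.822; C₋=(3.6796,-7.6561) cross=-23.822
  mode + wants cross > 0 → take C=(5.3040,7.9697) (cross=23.822)
ex = (C−B)/|BC| = (0.2901,0.9570); ey = (-0.9570,0.2901)
P = B + 2.91·ex + -1.80·ey = (5.5502,2.5764)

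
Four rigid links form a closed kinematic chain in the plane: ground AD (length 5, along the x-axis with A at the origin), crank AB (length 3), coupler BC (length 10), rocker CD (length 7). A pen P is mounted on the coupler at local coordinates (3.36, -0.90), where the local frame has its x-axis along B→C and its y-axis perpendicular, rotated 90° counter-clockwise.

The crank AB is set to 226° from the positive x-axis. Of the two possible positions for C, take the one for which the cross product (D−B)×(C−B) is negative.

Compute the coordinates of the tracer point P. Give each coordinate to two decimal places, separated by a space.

A=(0,0), D=(5.00,0)
B = A + 3.00·(cos226°, sin226°) = (-2.0840, -2.1580)
|BD| = 7.4054
circle(B,10.00) ∩ circle(D,7.00): a=7.1461, h=6.9952
  candidates: C₊=(2.7135,6.6160) cross=51.802; C₋=(6.7905,-6.7671) cross=-51.802
  mode - wants cross < 0 → take C=(6.7905,-6.7671) (cross=-51.802)
ex = (C−B)/|BC| = (0.8874,-0.4609); ey = (0.4609,0.8874)
P = B + 3.36·ex + -0.90·ey = (0.4830,-4.5054)

0.48 -4.51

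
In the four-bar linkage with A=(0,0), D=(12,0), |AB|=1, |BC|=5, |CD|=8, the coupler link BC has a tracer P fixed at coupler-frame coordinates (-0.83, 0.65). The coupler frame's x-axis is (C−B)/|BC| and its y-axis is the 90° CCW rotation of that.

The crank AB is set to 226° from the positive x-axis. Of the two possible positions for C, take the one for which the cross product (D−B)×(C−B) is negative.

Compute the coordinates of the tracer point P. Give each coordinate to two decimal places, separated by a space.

A=(0,0), D=(12.00,0)
B = A + 1.00·(cos226°, sin226°) = (-0.6947, -0.7193)
|BD| = 12.7150
circle(B,5.00) ∩ circle(D,8.00): a=4.8239, h=1.3153
  candidates: C₊=(4.0471,0.8668) cross=16.724; C₋=(4.1959,-1.7596) cross=-16.724
  mode - wants cross < 0 → take C=(4.1959,-1.7596) (cross=-16.724)
ex = (C−B)/|BC| = (0.9781,-0.2081); ey = (0.2081,0.9781)
P = B + -0.83·ex + 0.65·ey = (-1.3713,0.0891)

-1.37 0.09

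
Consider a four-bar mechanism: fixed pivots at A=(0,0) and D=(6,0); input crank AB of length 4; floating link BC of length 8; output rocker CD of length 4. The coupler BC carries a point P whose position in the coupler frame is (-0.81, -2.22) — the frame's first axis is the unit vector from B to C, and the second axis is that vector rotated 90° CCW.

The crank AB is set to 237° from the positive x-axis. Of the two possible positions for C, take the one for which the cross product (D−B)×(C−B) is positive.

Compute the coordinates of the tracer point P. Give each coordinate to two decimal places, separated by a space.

A=(0,0), D=(6.00,0)
B = A + 4.00·(cos237°, sin237°) = (-2.1786, -3.3547)
|BD| = 8.8398
circle(B,8.00) ∩ circle(D,4.00): a=7.1349, h=3.6185
  candidates: C₊=(3.0494,2.7008) cross=31.987; C₋=(5.7958,-3.9948) cross=-31.987
  mode + wants cross > 0 → take C=(3.0494,2.7008) (cross=31.987)
ex = (C−B)/|BC| = (0.6535,0.7569); ey = (-0.7569,0.6535)
P = B + -0.81·ex + -2.22·ey = (-1.0275,-5.4186)

-1.03 -5.42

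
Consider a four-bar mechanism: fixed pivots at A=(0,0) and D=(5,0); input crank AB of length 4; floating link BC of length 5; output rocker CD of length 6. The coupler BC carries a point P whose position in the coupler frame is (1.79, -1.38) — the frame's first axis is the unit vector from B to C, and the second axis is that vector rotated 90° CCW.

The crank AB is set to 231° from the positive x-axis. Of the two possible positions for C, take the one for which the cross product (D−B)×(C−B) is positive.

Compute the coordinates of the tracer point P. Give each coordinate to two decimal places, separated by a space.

-0.60 -1.91

A=(0,0), D=(5.00,0)
B = A + 4.00·(cos231°, sin231°) = (-2.5173, -3.1086)
|BD| = 8.1347
circle(B,5.00) ∩ circle(D,6.00): a=3.3912, h=3.6742
  candidates: C₊=(-0.7875,1.5827) cross=29.888; C₋=(2.0206,-5.2080) cross=-29.888
  mode + wants cross > 0 → take C=(-0.7875,1.5827) (cross=29.888)
ex = (C−B)/|BC| = (0.3460,0.9383); ey = (-0.9383,0.3460)
P = B + 1.79·ex + -1.38·ey = (-0.6032,-1.9065)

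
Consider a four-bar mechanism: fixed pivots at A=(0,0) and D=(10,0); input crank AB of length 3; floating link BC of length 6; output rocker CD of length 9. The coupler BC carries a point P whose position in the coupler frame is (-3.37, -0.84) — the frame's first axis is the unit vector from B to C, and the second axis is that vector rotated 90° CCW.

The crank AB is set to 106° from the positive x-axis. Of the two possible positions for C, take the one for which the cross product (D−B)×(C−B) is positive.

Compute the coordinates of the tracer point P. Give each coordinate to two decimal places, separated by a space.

-2.95 0.14

A=(0,0), D=(10.00,0)
B = A + 3.00·(cos106°, sin106°) = (-0.8269, 2.8838)
|BD| = 11.2044
circle(B,6.00) ∩ circle(D,9.00): a=3.5941, h=4.8045
  candidates: C₊=(3.8826,6.6013) cross=53.831; C₋=(1.4095,-2.6838) cross=-53.831
  mode + wants cross > 0 → take C=(3.8826,6.6013) (cross=53.831)
ex = (C−B)/|BC| = (0.7849,0.6196); ey = (-0.6196,0.7849)
P = B + -3.37·ex + -0.84·ey = (-2.9516,0.1364)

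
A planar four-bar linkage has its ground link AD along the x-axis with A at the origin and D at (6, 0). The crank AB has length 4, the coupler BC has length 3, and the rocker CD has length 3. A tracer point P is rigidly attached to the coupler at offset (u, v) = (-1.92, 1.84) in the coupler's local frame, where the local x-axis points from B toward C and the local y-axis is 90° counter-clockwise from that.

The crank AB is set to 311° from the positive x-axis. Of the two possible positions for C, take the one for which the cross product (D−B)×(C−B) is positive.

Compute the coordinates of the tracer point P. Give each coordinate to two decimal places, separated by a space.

A=(0,0), D=(6.00,0)
B = A + 4.00·(cos311°, sin311°) = (2.6242, -3.0188)
|BD| = 4.5287
circle(B,3.00) ∩ circle(D,3.00): a=2.2644, h=1.9679
  candidates: C₊=(3.0003,-0.0425) cross=8.912; C₋=(5.6239,-2.9763) cross=-8.912
  mode + wants cross > 0 → take C=(3.0003,-0.0425) (cross=8.912)
ex = (C−B)/|BC| = (0.1254,0.9921); ey = (-0.9921,0.1254)
P = B + -1.92·ex + 1.84·ey = (0.5581,-4.6930)

0.56 -4.69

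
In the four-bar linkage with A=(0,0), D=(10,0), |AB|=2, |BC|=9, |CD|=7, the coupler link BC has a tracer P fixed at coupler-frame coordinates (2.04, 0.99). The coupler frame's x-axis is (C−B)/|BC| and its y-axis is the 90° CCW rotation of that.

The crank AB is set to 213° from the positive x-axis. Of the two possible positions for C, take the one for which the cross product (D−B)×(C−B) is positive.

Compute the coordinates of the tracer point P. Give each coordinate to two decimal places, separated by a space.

A=(0,0), D=(10.00,0)
B = A + 2.00·(cos213°, sin213°) = (-1.6773, -1.0893)
|BD| = 11.7280
circle(B,9.00) ∩ circle(D,7.00): a=7.2283, h=5.3621
  candidates: C₊=(5.0217,4.9210) cross=62.887; C₋=(6.0177,-5.7569) cross=-62.887
  mode + wants cross > 0 → take C=(5.0217,4.9210) (cross=62.887)
ex = (C−B)/|BC| = (0.7443,0.6678); ey = (-0.6678,0.7443)
P = B + 2.04·ex + 0.99·ey = (-0.8200,1.0099)

-0.82 1.01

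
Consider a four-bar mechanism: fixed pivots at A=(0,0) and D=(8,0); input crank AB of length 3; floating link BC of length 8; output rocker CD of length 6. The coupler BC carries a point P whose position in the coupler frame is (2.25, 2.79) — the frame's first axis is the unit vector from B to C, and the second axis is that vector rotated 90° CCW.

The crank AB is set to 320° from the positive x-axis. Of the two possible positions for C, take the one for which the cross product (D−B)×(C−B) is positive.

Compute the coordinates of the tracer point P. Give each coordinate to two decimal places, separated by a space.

0.62 1.24

A=(0,0), D=(8.00,0)
B = A + 3.00·(cos320°, sin320°) = (2.2981, -1.9284)
|BD| = 6.0191
circle(B,8.00) ∩ circle(D,6.00): a=5.3355, h=5.9609
  candidates: C₊=(5.4427,5.4277) cross=35.880; C₋=(9.2621,-5.8658) cross=-35.880
  mode + wants cross > 0 → take C=(5.4427,5.4277) (cross=35.880)
ex = (C−B)/|BC| = (0.3931,0.9195); ey = (-0.9195,0.3931)
P = B + 2.25·ex + 2.79·ey = (0.6171,1.2372)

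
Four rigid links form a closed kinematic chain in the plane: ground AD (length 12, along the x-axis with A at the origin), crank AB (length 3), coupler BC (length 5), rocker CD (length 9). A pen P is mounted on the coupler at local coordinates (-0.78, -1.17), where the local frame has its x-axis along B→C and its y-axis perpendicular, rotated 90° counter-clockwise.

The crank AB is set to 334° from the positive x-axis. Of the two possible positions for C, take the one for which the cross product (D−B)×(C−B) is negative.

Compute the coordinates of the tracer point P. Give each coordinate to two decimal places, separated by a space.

1.30 -1.18

A=(0,0), D=(12.00,0)
B = A + 3.00·(cos334°, sin334°) = (2.6964, -1.3151)
|BD| = 9.3961
circle(B,5.00) ∩ circle(D,9.00): a=1.7181, h=4.6955
  candidates: C₊=(3.7404,3.5747) cross=44.120; C₋=(5.0548,-5.7240) cross=-44.120
  mode - wants cross < 0 → take C=(5.0548,-5.7240) (cross=-44.120)
ex = (C−B)/|BC| = (0.4717,-0.8818); ey = (0.8818,0.4717)
P = B + -0.78·ex + -1.17·ey = (1.2968,-1.1792)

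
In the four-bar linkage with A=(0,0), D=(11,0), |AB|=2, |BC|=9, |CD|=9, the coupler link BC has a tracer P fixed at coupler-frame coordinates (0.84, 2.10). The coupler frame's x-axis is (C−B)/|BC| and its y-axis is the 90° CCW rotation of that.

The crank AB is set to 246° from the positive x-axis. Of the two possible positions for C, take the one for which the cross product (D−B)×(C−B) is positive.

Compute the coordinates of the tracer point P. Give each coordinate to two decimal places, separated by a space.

A=(0,0), D=(11.00,0)
B = A + 2.00·(cos246°, sin246°) = (-0.8135, -1.8271)
|BD| = 11.9539
circle(B,9.00) ∩ circle(D,9.00): a=5.9770, h=6.7287
  candidates: C₊=(4.0648,5.7361) cross=80.435; C₋=(6.1217,-7.5632) cross=-80.435
  mode + wants cross > 0 → take C=(4.0648,5.7361) (cross=80.435)
ex = (C−B)/|BC| = (0.5420,0.8404); ey = (-0.8404,0.5420)
P = B + 0.84·ex + 2.10·ey = (-2.1229,0.0171)

-2.12 0.02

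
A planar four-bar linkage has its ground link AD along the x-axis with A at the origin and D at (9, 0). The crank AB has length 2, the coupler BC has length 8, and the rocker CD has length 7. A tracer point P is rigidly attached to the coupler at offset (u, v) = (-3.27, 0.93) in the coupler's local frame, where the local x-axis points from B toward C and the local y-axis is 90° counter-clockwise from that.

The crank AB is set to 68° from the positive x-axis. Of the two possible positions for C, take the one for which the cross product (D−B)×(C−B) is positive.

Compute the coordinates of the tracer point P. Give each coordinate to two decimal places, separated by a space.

-2.41 0.60

A=(0,0), D=(9.00,0)
B = A + 2.00·(cos68°, sin68°) = (0.7492, 1.8544)
|BD| = 8.4566
circle(B,8.00) ∩ circle(D,7.00): a=5.1152, h=6.1510
  candidates: C₊=(7.0887,6.7340) cross=52.017; C₋=(4.3911,-5.2686) cross=-52.017
  mode + wants cross > 0 → take C=(7.0887,6.7340) (cross=52.017)
ex = (C−B)/|BC| = (0.7924,0.6100); ey = (-0.6100,0.7924)
P = B + -3.27·ex + 0.93·ey = (-2.4093,0.5968)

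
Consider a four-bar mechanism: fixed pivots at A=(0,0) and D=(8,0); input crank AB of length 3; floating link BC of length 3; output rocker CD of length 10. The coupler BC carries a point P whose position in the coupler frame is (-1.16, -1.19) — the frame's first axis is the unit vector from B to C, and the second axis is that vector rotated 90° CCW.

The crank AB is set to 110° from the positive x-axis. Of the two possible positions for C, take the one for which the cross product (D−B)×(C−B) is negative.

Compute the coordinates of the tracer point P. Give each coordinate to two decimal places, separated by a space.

-1.78 4.30

A=(0,0), D=(8.00,0)
B = A + 3.00·(cos110°, sin110°) = (-1.0261, 2.8191)
|BD| = 9.4561
circle(B,3.00) ∩ circle(D,10.00): a=-0.0837, h=2.9988
  candidates: C₊=(-0.2119,5.7065) cross=28.357; C₋=(-2.0000,-0.0184) cross=-28.357
  mode - wants cross < 0 → take C=(-2.0000,-0.0184) (cross=-28.357)
ex = (C−B)/|BC| = (-0.3246,-0.9458); ey = (0.9458,-0.3246)
P = B + -1.16·ex + -1.19·ey = (-1.7750,4.3026)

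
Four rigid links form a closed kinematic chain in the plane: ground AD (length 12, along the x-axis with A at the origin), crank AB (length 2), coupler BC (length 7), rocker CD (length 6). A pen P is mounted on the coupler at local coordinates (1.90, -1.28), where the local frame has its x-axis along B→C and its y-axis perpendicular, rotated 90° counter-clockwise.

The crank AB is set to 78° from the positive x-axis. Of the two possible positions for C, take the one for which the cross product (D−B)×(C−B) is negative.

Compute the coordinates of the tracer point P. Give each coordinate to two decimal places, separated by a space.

A=(0,0), D=(12.00,0)
B = A + 2.00·(cos78°, sin78°) = (0.4158, 1.9563)
|BD| = 11.7482
circle(B,7.00) ∩ circle(D,6.00): a=6.4274, h=2.7729
  candidates: C₊=(7.2152,3.6202) cross=32.576; C₋=(6.2917,-1.8481) cross=-32.576
  mode - wants cross < 0 → take C=(6.2917,-1.8481) (cross=-32.576)
ex = (C−B)/|BC| = (0.8394,-0.5435); ey = (0.5435,0.8394)
P = B + 1.90·ex + -1.28·ey = (1.3150,-0.1508)

1.32 -0.15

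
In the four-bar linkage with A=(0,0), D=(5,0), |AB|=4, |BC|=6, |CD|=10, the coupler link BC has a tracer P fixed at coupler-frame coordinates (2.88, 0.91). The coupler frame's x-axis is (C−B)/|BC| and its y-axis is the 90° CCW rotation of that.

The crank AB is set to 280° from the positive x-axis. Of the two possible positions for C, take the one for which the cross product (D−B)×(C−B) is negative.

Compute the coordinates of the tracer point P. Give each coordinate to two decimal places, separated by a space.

2.41 -6.42

A=(0,0), D=(5.00,0)
B = A + 4.00·(cos280°, sin280°) = (0.6946, -3.9392)
|BD| = 5.8356
circle(B,6.00) ∩ circle(D,10.00): a=-2.5658, h=5.4237
  candidates: C₊=(-4.8596,-1.6697) cross=31.651; C₋=(2.4628,-9.6728) cross=-31.651
  mode - wants cross < 0 → take C=(2.4628,-9.6728) (cross=-31.651)
ex = (C−B)/|BC| = (0.2947,-0.9556); ey = (0.9556,0.2947)
P = B + 2.88·ex + 0.91·ey = (2.4129,-6.4232)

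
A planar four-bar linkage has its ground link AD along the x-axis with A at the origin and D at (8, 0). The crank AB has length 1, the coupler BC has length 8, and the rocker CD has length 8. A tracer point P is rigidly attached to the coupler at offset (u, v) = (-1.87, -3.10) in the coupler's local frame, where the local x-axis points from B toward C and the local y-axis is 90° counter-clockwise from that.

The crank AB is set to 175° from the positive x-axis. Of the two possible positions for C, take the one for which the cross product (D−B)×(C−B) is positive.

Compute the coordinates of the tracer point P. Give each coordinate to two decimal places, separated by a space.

A=(0,0), D=(8.00,0)
B = A + 1.00·(cos175°, sin175°) = (-0.9962, 0.0872)
|BD| = 8.9966
circle(B,8.00) ∩ circle(D,8.00): a=4.4983, h=6.6155
  candidates: C₊=(3.5660,6.6588) cross=59.517; C₋=(3.4378,-6.5716) cross=-59.517
  mode + wants cross > 0 → take C=(3.5660,6.6588) (cross=59.517)
ex = (C−B)/|BC| = (0.5703,0.8215); ey = (-0.8215,0.5703)
P = B + -1.87·ex + -3.10·ey = (0.4839,-3.2168)

0.48 -3.22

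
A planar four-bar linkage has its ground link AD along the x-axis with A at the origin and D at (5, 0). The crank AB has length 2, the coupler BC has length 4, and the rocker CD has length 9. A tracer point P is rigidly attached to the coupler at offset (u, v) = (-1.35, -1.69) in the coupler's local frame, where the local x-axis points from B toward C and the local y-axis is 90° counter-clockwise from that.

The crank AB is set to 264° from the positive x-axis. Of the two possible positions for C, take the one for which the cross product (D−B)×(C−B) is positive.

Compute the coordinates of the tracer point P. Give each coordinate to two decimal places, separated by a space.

A=(0,0), D=(5.00,0)
B = A + 2.00·(cos264°, sin264°) = (-0.2091, -1.9890)
|BD| = 5.5759
circle(B,4.00) ∩ circle(D,9.00): a=-3.0407, h=2.5989
  candidates: C₊=(-3.9768,-0.6459) cross=14.491; C₋=(-2.1227,-5.5016) cross=-14.491
  mode + wants cross > 0 → take C=(-3.9768,-0.6459) (cross=14.491)
ex = (C−B)/|BC| = (-0.9419,0.3358); ey = (-0.3358,-0.9419)
P = B + -1.35·ex + -1.69·ey = (1.6301,-0.8505)

1.63 -0.85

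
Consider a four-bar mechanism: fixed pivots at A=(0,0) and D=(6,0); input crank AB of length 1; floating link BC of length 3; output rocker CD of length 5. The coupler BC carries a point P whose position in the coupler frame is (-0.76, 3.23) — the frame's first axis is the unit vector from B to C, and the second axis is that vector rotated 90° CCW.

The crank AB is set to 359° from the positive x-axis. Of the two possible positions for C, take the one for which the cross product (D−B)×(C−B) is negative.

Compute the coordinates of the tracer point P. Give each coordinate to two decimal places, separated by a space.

A=(0,0), D=(6.00,0)
B = A + 1.00·(cos359°, sin359°) = (0.9998, -0.0175)
|BD| = 5.0002
circle(B,3.00) ∩ circle(D,5.00): a=0.9001, h=2.8618
  candidates: C₊=(1.8900,2.8474) cross=14.309; C₋=(1.9100,-2.8761) cross=-14.309
  mode - wants cross < 0 → take C=(1.9100,-2.8761) (cross=-14.309)
ex = (C−B)/|BC| = (0.3034,-0.9529); ey = (0.9529,0.3034)
P = B + -0.76·ex + 3.23·ey = (3.8471,1.6866)

3.85 1.69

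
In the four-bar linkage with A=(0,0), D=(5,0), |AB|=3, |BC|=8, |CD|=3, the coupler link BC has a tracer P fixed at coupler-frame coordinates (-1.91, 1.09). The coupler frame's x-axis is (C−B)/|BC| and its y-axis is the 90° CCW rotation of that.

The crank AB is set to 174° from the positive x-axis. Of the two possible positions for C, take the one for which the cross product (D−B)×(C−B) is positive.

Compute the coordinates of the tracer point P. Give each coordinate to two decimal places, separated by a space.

-5.15 0.71

A=(0,0), D=(5.00,0)
B = A + 3.00·(cos174°, sin174°) = (-2.9836, 0.3136)
|BD| = 7.9897
circle(B,8.00) ∩ circle(D,3.00): a=7.4368, h=2.9486
  candidates: C₊=(4.5632,2.9680) cross=23.559; C₋=(4.3318,-2.9246) cross=-23.559
  mode + wants cross > 0 → take C=(4.5632,2.9680) (cross=23.559)
ex = (C−B)/|BC| = (0.9433,0.3318); ey = (-0.3318,0.9433)
P = B + -1.91·ex + 1.09·ey = (-5.1470,0.7081)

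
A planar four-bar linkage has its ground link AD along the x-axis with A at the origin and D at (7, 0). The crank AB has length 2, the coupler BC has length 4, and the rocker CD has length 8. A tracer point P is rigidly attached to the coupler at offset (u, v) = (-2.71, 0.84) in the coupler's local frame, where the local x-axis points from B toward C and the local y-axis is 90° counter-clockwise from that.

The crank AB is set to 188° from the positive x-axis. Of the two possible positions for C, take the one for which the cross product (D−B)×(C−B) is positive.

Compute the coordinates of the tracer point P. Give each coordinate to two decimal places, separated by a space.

-3.90 -2.37

A=(0,0), D=(7.00,0)
B = A + 2.00·(cos188°, sin188°) = (-1.9805, -0.2783)
|BD| = 8.9848
circle(B,4.00) ∩ circle(D,8.00): a=1.8213, h=3.5613
  candidates: C₊=(-0.2705,3.3377) cross=31.998; C₋=(-0.0498,-3.7815) cross=-31.998
  mode + wants cross > 0 → take C=(-0.2705,3.3377) (cross=31.998)
ex = (C−B)/|BC| = (0.4275,0.9040); ey = (-0.9040,0.4275)
P = B + -2.71·ex + 0.84·ey = (-3.8985,-2.3691)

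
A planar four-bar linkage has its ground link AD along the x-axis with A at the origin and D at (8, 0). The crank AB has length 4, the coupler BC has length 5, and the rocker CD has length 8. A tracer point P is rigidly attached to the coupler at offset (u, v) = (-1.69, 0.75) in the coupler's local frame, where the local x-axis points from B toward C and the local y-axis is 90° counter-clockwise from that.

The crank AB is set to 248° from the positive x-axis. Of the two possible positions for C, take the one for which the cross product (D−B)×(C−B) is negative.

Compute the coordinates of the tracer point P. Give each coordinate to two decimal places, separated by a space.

A=(0,0), D=(8.00,0)
B = A + 4.00·(cos248°, sin248°) = (-1.4984, -3.7087)
|BD| = 10.1968
circle(B,5.00) ∩ circle(D,8.00): a=3.1860, h=3.8535
  candidates: C₊=(0.0678,1.0396) cross=39.293; C₋=(2.8710,-6.1395) cross=-39.293
  mode - wants cross < 0 → take C=(2.8710,-6.1395) (cross=-39.293)
ex = (C−B)/|BC| = (0.8739,-0.4861); ey = (0.4861,0.8739)
P = B + -1.69·ex + 0.75·ey = (-2.6107,-2.2317)

-2.61 -2.23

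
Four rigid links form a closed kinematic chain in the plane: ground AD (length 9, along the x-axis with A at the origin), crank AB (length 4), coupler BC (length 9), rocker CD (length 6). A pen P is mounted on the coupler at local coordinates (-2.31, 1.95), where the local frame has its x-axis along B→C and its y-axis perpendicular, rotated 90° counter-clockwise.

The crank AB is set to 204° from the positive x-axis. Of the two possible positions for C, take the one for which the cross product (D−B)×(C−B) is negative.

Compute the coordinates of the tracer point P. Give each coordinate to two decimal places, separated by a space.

-5.25 0.94

A=(0,0), D=(9.00,0)
B = A + 4.00·(cos204°, sin204°) = (-3.6542, -1.6269)
|BD| = 12.7583
circle(B,9.00) ∩ circle(D,6.00): a=8.1427, h=3.8335
  candidates: C₊=(3.9332,3.2137) cross=48.910; C₋=(4.9109,-4.3908) cross=-48.910
  mode - wants cross < 0 → take C=(4.9109,-4.3908) (cross=-48.910)
ex = (C−B)/|BC| = (0.9517,-0.3071); ey = (0.3071,0.9517)
P = B + -2.31·ex + 1.95·ey = (-5.2537,0.9382)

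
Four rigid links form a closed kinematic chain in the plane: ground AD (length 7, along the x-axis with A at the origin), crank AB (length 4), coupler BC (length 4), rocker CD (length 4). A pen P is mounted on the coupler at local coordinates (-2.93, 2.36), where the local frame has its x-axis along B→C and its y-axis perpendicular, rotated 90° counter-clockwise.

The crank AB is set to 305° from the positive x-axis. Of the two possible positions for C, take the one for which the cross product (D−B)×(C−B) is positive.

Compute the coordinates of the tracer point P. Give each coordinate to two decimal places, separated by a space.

A=(0,0), D=(7.00,0)
B = A + 4.00·(cos305°, sin305°) = (2.2943, -3.2766)
|BD| = 5.7341
circle(B,4.00) ∩ circle(D,4.00): a=2.8670, h=2.7893
  candidates: C₊=(3.0533,0.6507) cross=15.994; C₋=(6.2410,-3.9273) cross=-15.994
  mode + wants cross > 0 → take C=(3.0533,0.6507) (cross=15.994)
ex = (C−B)/|BC| = (0.1897,0.9818); ey = (-0.9818,0.1897)
P = B + -2.93·ex + 2.36·ey = (-0.5788,-5.7056)

-0.58 -5.71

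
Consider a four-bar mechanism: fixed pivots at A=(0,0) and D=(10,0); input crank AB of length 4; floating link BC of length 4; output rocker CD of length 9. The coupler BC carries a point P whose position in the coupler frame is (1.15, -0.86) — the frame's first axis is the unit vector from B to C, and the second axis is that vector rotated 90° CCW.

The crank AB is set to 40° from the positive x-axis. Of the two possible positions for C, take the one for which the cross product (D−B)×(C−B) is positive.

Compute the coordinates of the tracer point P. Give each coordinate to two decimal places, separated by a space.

A=(0,0), D=(10.00,0)
B = A + 4.00·(cos40°, sin40°) = (3.0642, 2.5712)
|BD| = 7.3971
circle(B,4.00) ∩ circle(D,9.00): a=-0.6951, h=3.9391
  candidates: C₊=(3.7816,6.5063) cross=29.138; C₋=(1.0432,-0.8808) cross=-29.138
  mode + wants cross > 0 → take C=(3.7816,6.5063) (cross=29.138)
ex = (C−B)/|BC| = (0.1794,0.9838); ey = (-0.9838,0.1794)
P = B + 1.15·ex + -0.86·ey = (4.1165,3.5483)

4.12 3.55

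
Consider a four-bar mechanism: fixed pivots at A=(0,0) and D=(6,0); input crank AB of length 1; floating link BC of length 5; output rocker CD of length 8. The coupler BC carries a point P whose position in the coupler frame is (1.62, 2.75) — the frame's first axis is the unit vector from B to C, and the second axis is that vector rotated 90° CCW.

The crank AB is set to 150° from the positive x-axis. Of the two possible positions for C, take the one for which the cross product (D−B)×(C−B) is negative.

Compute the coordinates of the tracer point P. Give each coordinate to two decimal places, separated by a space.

A=(0,0), D=(6.00,0)
B = A + 1.00·(cos150°, sin150°) = (-0.8660, 0.5000)
|BD| = 6.8842
circle(B,5.00) ∩ circle(D,8.00): a=0.6095, h=4.9627
  candidates: C₊=(0.1023,5.4053) cross=34.164; C₋=(-0.6185,-4.4939) cross=-34.164
  mode - wants cross < 0 → take C=(-0.6185,-4.4939) (cross=-34.164)
ex = (C−B)/|BC| = (0.0495,-0.9988); ey = (0.9988,0.0495)
P = B + 1.62·ex + 2.75·ey = (1.9608,-0.9819)

1.96 -0.98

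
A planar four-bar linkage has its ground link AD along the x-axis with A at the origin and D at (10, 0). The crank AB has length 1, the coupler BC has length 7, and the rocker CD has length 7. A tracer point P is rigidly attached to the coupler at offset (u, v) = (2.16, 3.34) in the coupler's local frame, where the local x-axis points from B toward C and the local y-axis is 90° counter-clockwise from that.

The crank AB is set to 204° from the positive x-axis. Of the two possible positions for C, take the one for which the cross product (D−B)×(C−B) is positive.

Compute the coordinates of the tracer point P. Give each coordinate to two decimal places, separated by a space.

A=(0,0), D=(10.00,0)
B = A + 1.00·(cos204°, sin204°) = (-0.9135, -0.4067)
|BD| = 10.9211
circle(B,7.00) ∩ circle(D,7.00): a=5.4606, h=4.3798
  candidates: C₊=(4.3801,4.1734) cross=47.832; C₋=(4.7063,-4.5801) cross=-47.832
  mode + wants cross > 0 → take C=(4.3801,4.1734) (cross=47.832)
ex = (C−B)/|BC| = (0.7562,0.6543); ey = (-0.6543,0.7562)
P = B + 2.16·ex + 3.34·ey = (-1.4654,3.5324)

-1.47 3.53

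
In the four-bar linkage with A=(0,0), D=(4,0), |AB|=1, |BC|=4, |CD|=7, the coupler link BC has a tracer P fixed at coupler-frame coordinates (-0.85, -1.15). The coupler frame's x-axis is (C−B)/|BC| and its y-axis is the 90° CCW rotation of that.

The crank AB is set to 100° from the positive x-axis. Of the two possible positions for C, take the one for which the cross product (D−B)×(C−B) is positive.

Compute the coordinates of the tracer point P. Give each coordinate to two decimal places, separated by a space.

A=(0,0), D=(4.00,0)
B = A + 1.00·(cos100°, sin100°) = (-0.1736, 0.9848)
|BD| = 4.2883
circle(B,4.00) ∩ circle(D,7.00): a=-1.7036, h=3.6191
  candidates: C₊=(-1.0006,4.8984) cross=15.520; C₋=(-2.6628,-2.1463) cross=-15.520
  mode + wants cross > 0 → take C=(-1.0006,4.8984) (cross=15.520)
ex = (C−B)/|BC| = (-0.2067,0.9784); ey = (-0.9784,-0.2067)
P = B + -0.85·ex + -1.15·ey = (1.1272,0.3909)

1.13 0.39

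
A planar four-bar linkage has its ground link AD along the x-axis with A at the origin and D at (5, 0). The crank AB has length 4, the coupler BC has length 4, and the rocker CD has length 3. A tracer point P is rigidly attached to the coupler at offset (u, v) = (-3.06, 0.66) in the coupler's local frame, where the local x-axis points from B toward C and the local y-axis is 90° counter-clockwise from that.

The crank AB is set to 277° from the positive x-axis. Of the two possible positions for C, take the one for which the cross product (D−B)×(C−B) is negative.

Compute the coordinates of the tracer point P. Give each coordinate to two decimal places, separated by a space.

-2.64 -4.13

A=(0,0), D=(5.00,0)
B = A + 4.00·(cos277°, sin277°) = (0.4875, -3.9702)
|BD| = 6.0104
circle(B,4.00) ∩ circle(D,3.00): a=3.5875, h=1.7691
  candidates: C₊=(2.0124,-0.2723) cross=10.633; C₋=(4.3495,-2.9286) cross=-10.633
  mode - wants cross < 0 → take C=(4.3495,-2.9286) (cross=-10.633)
ex = (C−B)/|BC| = (0.9655,0.2604); ey = (-0.2604,0.9655)
P = B + -3.06·ex + 0.66·ey = (-2.6388,-4.1297)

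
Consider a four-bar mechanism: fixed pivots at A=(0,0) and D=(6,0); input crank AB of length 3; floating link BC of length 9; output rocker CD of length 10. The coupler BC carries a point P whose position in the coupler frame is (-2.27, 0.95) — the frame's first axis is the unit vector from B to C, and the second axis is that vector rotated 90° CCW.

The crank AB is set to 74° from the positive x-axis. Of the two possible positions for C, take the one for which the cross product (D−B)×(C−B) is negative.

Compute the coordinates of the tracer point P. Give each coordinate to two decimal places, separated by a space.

2.51 4.68

A=(0,0), D=(6.00,0)
B = A + 3.00·(cos74°, sin74°) = (0.8269, 2.8838)
|BD| = 5.9226
circle(B,9.00) ∩ circle(D,10.00): a=1.3573, h=8.8971
  candidates: C₊=(6.3445,9.9941) cross=52.694; C₋=(-2.3197,-5.5482) cross=-52.694
  mode - wants cross < 0 → take C=(-2.3197,-5.5482) (cross=-52.694)
ex = (C−B)/|BC| = (-0.3496,-0.9369); ey = (0.9369,-0.3496)
P = B + -2.27·ex + 0.95·ey = (2.5106,4.6784)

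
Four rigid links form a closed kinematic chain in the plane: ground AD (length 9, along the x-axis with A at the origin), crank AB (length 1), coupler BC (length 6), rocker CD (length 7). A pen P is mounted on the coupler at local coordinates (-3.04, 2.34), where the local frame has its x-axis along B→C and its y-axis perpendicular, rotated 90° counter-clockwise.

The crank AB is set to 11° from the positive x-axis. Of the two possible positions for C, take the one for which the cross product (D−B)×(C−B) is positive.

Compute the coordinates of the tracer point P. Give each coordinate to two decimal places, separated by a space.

-2.65 -1.05

A=(0,0), D=(9.00,0)
B = A + 1.00·(cos11°, sin11°) = (0.9816, 0.1908)
|BD| = 8.0206
circle(B,6.00) ∩ circle(D,7.00): a=3.1999, h=5.0755
  candidates: C₊=(4.3014,5.1887) cross=40.709; C₋=(4.0599,-4.9594) cross=-40.709
  mode + wants cross > 0 → take C=(4.3014,5.1887) (cross=40.709)
ex = (C−B)/|BC| = (0.5533,0.8330); ey = (-0.8330,0.5533)
P = B + -3.04·ex + 2.34·ey = (-2.6496,-1.0468)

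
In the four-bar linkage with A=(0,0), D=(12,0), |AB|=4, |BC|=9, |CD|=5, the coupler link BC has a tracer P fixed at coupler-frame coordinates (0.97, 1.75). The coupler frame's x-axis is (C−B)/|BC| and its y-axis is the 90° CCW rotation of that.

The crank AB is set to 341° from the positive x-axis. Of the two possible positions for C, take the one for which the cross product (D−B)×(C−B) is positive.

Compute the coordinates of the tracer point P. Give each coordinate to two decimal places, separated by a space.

A=(0,0), D=(12.00,0)
B = A + 4.00·(cos341°, sin341°) = (3.7821, -1.3023)
|BD| = 8.3205
circle(B,9.00) ∩ circle(D,5.00): a=7.5254, h=4.9364
  candidates: C₊=(10.4421,4.7511) cross=41.073; C₋=(11.9874,-5.0000) cross=-41.073
  mode + wants cross > 0 → take C=(10.4421,4.7511) (cross=41.073)
ex = (C−B)/|BC| = (0.7400,0.6726); ey = (-0.6726,0.7400)
P = B + 0.97·ex + 1.75·ey = (3.3228,0.6452)

3.32 0.65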